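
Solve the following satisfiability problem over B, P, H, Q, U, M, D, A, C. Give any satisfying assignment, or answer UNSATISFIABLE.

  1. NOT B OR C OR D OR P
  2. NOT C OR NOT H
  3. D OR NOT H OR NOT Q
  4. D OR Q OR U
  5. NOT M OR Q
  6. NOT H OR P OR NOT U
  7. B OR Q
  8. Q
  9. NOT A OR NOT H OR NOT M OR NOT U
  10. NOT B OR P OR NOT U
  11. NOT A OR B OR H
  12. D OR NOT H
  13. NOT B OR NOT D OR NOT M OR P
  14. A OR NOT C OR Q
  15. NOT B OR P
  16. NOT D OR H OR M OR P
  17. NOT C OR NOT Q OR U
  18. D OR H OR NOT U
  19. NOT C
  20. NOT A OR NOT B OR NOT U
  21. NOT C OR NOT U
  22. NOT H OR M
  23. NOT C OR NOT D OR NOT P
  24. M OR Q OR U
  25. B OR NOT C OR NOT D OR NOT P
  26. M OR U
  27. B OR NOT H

B=T; P=T; H=F; Q=T; U=T; M=F; D=T; A=F; C=F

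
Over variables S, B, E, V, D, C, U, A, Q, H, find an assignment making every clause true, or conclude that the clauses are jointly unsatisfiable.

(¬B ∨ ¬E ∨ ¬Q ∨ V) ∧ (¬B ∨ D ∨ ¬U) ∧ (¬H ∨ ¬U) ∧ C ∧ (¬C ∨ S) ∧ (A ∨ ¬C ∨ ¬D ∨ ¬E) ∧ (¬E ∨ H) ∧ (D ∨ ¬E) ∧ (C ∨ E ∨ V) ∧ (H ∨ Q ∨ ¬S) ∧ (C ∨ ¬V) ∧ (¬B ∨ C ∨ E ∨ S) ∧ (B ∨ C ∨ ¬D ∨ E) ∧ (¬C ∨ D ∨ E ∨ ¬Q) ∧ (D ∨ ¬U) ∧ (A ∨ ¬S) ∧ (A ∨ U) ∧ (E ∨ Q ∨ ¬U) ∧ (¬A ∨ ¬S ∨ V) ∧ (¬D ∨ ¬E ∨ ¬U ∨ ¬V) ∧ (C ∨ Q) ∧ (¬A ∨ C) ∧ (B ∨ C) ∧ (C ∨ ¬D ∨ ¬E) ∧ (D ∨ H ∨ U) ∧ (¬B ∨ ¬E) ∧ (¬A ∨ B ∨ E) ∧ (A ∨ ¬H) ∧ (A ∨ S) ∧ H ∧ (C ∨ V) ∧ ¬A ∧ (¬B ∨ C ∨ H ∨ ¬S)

Case C = True:
  (¬C ∨ S) forces S = True.
  (A ∨ ¬S) forces A = True.
  Clause (¬A) is falsified — contradiction.
Case C = False:
  Clause (C) is falsified — contradiction.
Both cases fail, so the formula is unsatisfiable.

UNSATISFIABLE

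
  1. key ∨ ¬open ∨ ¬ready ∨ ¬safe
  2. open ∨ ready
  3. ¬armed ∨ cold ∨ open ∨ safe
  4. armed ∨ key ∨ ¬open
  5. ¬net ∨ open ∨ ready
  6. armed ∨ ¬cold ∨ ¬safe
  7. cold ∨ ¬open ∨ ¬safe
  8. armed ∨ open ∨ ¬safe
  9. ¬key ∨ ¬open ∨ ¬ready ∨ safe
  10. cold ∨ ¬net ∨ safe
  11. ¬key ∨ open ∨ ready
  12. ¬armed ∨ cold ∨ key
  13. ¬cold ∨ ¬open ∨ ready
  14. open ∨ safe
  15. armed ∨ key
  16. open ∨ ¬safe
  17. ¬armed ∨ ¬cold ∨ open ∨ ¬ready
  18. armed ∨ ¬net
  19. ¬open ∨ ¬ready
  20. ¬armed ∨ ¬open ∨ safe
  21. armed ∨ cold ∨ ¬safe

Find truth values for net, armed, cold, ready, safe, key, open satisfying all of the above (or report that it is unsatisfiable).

net=F; armed=F; cold=F; ready=F; safe=F; key=T; open=T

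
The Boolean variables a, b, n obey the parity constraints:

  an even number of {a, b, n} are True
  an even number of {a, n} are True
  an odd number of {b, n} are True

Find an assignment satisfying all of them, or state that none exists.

a=T; b=F; n=T

{a, b, n}: 2 true → even ✓
{a, n}: 2 true → even ✓
{b, n}: 1 true → odd ✓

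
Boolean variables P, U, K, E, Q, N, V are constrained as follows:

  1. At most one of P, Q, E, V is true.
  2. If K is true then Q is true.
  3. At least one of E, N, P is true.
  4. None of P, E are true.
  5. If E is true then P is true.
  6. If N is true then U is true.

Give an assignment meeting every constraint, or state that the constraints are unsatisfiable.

P: False, U: True, K: False, E: False, Q: False, N: True, V: True

  (1) {P, Q, E, V}: 1 true — at most one ✓
  (2) K=F ⇒ Q: vacuous ✓
  (3) {E, N, P}: 1 true — at least one ✓
  (4) {P, E}: 0 true — none ✓
  (5) E=F ⇒ P: vacuous ✓
  (6) N=T ⇒ U: T ✓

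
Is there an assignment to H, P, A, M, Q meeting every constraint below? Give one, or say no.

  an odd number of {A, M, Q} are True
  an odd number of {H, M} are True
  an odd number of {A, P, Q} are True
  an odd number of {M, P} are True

Adding constraints 1, 3, 4 mod 2: every variable appears an even number of times on the left, so the left side is 0.
But the right sides sum to 1 (mod 2). 0 ≠ 1 — the system is inconsistent.

No satisfying assignment exists.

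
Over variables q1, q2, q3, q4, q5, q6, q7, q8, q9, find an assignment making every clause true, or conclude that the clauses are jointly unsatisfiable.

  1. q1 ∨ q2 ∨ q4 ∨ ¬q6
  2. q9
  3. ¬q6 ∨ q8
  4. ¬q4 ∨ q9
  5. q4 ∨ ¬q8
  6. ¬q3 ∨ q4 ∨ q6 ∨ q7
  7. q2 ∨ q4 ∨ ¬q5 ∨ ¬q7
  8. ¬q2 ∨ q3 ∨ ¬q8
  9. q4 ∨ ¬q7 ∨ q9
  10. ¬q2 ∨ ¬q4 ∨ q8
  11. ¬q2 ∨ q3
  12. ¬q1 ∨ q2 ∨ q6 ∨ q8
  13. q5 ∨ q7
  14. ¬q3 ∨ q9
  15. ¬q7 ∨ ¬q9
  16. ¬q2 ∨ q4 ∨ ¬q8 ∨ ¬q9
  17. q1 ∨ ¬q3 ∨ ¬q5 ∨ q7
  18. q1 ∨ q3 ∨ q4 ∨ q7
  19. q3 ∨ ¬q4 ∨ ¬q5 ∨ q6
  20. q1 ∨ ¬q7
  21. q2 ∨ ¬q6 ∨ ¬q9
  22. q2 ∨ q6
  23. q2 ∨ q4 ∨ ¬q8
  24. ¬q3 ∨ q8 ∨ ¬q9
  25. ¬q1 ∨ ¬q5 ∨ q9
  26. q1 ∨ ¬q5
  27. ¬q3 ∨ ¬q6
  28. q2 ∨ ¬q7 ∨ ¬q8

q1 = True, q2 = True, q3 = True, q4 = True, q5 = True, q6 = False, q7 = False, q8 = True, q9 = True

Unit clause (q9) forces q9 = True.
In (¬q7 ∨ ¬q9) only ¬q7 is left, so q7 = False.
In (q5 ∨ q7) only q5 is left, so q5 = True.
In (q1 ∨ ¬q5) only q1 is left, so q1 = True.
Try q2 = False:
  (q2 ∨ ¬q6 ∨ ¬q9) forces q6 = False.
  clause (q2 ∨ q6) is falsified — backtrack.
So q2 = True.
  then (¬q2 ∨ q3) forces q3 = True.
  then (¬q3 ∨ q8 ∨ ¬q9) forces q8 = True.
  then (¬q3 ∨ ¬q6) forces q6 = False.
  then (q4 ∨ ¬q8) forces q4 = True.
All clauses satisfied.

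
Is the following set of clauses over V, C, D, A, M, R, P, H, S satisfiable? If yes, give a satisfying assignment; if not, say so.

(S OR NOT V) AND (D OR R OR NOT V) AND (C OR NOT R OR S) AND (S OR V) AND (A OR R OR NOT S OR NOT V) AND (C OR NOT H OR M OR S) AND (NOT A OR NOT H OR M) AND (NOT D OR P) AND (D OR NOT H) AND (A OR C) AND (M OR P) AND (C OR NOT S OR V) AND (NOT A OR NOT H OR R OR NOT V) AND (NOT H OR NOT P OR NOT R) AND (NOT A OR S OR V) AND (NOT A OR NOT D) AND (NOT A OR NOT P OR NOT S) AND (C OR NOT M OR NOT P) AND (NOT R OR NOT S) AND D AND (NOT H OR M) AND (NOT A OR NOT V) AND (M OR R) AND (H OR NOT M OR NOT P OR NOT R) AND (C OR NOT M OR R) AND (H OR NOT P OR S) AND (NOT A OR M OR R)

V = False, C = True, D = True, A = False, M = True, R = False, P = True, H = True, S = True

Unit clause (D) forces D = True.
In (NOT D OR P) only P is left, so P = True.
In (NOT A OR NOT D) only NOT A is left, so A = False.
In (A OR C) only C is left, so C = True.
Try V = True:
  (S OR NOT V) forces S = True.
  (A OR R OR NOT S OR NOT V) forces R = True.
  clause (NOT R OR NOT S) is falsified — backtrack.
So V = False.
  then (S OR V) forces S = True.
  then (NOT R OR NOT S) forces R = False.
  then (M OR R) forces M = True.
Set H = True.
All clauses satisfied.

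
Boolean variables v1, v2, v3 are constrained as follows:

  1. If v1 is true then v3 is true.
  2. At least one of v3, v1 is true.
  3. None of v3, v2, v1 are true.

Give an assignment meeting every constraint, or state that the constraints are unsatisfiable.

The formula is unsatisfiable.

Case v1 = True:
  Constraint (3) is violated (v1=T) — contradiction.
Case v1 = False:
  (2) with v1=F forces v3 = True.
  Constraint (3) is violated (v3=T) — contradiction.
Both cases fail — unsatisfiable.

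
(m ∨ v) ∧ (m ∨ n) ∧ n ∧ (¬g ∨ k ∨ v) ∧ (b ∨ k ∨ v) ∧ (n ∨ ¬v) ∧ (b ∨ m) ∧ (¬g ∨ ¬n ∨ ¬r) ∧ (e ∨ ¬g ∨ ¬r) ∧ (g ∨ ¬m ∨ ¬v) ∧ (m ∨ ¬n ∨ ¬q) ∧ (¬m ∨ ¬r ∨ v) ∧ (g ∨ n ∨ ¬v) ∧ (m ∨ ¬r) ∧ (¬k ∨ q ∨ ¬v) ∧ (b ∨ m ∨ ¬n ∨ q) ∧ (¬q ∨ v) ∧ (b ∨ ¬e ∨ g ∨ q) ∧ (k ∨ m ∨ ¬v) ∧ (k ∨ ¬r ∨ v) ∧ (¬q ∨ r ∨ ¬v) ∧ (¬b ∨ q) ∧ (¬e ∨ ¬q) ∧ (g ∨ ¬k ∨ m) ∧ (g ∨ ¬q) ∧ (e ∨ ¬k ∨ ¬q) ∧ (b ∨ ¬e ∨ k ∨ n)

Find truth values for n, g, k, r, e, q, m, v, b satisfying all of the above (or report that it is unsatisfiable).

n: True; g: True; k: False; r: False; e: False; q: False; m: True; v: True; b: False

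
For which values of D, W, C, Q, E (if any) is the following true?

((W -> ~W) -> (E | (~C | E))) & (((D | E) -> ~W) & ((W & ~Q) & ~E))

D=F, W=T, C=T, Q=F, E=F

  (W -> ~W) -> (E | (~C | E)) = True
    W -> ~W = False
      ~W = False
    E | (~C | E) = False
      ~C | E = False
        ~C = False
  ((D | E) -> ~W) & ((W & ~Q) & ~E) = True
    (D | E) -> ~W = True
      D | E = False
      ~W = False
    (W & ~Q) & ~E = True
      W & ~Q = True
        ~Q = True
      ~E = True
Both conjuncts True, so the formula holds.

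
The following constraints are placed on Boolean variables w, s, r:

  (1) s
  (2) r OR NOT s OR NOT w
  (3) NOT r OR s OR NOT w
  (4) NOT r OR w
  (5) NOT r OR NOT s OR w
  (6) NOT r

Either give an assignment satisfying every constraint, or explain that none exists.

w = False, s = True, r = False

Unit clause (s) forces s = True.
Unit clause (NOT r) forces r = False.
In (r OR NOT s OR NOT w) only NOT w is left, so w = False.
All clauses satisfied.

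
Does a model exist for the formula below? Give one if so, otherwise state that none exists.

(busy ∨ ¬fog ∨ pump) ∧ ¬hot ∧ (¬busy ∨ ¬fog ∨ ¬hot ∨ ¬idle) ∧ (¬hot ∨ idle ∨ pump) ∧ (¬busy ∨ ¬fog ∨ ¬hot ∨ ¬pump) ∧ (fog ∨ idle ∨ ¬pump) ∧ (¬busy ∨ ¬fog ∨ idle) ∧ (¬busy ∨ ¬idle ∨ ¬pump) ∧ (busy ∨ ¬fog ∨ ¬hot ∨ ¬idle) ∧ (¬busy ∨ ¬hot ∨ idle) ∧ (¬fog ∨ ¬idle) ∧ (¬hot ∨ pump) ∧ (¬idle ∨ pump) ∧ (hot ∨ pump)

pump = True, hot = False, idle = True, fog = False, busy = False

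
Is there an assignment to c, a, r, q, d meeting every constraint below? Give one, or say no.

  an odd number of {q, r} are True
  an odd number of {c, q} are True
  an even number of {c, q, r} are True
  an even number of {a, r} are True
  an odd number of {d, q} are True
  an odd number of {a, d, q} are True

Unsatisfiable

Adding constraints 2, 3, 4, 5, 6 mod 2: every variable appears an even number of times on the left, so the left side is 0.
But the right sides sum to 1 (mod 2). 0 ≠ 1 — the system is inconsistent.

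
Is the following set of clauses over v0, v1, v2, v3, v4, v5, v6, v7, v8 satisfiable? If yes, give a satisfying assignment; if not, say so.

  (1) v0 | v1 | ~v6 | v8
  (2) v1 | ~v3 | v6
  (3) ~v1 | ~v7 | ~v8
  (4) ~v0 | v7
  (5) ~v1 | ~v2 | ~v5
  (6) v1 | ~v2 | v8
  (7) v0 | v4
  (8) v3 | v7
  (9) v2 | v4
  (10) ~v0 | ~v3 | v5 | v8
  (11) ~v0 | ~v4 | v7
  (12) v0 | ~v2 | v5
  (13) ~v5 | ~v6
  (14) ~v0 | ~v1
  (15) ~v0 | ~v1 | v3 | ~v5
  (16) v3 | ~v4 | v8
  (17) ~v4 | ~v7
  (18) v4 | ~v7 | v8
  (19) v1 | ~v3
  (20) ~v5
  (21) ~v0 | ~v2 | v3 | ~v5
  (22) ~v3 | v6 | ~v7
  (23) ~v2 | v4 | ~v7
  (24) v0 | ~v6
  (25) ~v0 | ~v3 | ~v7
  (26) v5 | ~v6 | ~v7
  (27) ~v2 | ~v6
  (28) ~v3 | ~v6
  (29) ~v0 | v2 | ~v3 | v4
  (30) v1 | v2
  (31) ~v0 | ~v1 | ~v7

Unit clause (~v5) forces v5 = False.
Try v0 = True:
  (~v0 | v7) forces v7 = True.
  (~v0 | ~v1) forces v1 = False.
  (~v4 | ~v7) forces v4 = False.
  (v2 | v4) forces v2 = True.
  clause (~v2 | v4 | ~v7) is falsified — backtrack.
So v0 = False.
  then (v0 | v4) forces v4 = True.
  then (v0 | ~v2 | v5) forces v2 = False.
  then (~v4 | ~v7) forces v7 = False.
  then (v0 | ~v6) forces v6 = False.
  then (v1 | v2) forces v1 = True.
  then (v3 | v7) forces v3 = True.
Set v8 = True.
All clauses satisfied.

v0: False, v1: True, v2: False, v3: True, v4: True, v5: False, v6: False, v7: False, v8: True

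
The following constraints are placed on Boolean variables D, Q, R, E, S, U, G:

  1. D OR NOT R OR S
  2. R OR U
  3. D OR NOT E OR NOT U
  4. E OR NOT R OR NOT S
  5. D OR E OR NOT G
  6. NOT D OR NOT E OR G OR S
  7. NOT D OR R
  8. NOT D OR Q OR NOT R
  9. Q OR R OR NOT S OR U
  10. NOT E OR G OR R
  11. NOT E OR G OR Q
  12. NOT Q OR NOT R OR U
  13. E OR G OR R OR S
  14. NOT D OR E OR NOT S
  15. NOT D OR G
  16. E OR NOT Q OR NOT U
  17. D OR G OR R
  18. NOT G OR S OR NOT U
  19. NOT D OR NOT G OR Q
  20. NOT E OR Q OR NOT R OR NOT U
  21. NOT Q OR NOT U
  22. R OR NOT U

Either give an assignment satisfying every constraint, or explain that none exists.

D = False, Q = False, R = True, E = True, S = True, U = False, G = True

Set D = False.
Try Q = True:
  (NOT Q OR NOT U) forces U = False.
  (R OR U) forces R = True.
  clause (NOT Q OR NOT R OR U) is falsified — backtrack.
So Q = False.
Try R = False:
  (R OR U) forces U = True.
  clause (R OR NOT U) is falsified — backtrack.
So R = True.
  then (D OR NOT R OR S) forces S = True.
  then (E OR NOT R OR NOT S) forces E = True.
  then (NOT E OR G OR Q) forces G = True.
  then (NOT E OR Q OR NOT R OR NOT U) forces U = False.
All clauses satisfied.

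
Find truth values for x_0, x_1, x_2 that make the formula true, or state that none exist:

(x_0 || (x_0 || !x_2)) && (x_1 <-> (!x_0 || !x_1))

x_0 = False; x_1 = True; x_2 = False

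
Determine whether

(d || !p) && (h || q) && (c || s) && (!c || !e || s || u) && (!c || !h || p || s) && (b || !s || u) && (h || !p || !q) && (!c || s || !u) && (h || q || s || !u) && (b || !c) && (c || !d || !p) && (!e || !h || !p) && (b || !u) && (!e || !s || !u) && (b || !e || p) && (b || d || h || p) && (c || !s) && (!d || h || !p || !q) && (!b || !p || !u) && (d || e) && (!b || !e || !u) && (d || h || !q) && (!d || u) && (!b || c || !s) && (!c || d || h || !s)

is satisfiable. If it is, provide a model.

d=T; q=T; u=T; e=F; c=T; p=F; b=T; s=T; h=F

Set d = True.
  then (!d || u) forces u = True.
  then (b || !u) forces b = True.
  then (!b || !p || !u) forces p = False.
  then (!b || !e || !u) forces e = False.
Set q = True.
Try c = False:
  (c || s) forces s = True.
  clause (c || !s) is falsified — backtrack.
So c = True.
  then (!c || s || !u) forces s = True.
Set h = False.
All clauses satisfied.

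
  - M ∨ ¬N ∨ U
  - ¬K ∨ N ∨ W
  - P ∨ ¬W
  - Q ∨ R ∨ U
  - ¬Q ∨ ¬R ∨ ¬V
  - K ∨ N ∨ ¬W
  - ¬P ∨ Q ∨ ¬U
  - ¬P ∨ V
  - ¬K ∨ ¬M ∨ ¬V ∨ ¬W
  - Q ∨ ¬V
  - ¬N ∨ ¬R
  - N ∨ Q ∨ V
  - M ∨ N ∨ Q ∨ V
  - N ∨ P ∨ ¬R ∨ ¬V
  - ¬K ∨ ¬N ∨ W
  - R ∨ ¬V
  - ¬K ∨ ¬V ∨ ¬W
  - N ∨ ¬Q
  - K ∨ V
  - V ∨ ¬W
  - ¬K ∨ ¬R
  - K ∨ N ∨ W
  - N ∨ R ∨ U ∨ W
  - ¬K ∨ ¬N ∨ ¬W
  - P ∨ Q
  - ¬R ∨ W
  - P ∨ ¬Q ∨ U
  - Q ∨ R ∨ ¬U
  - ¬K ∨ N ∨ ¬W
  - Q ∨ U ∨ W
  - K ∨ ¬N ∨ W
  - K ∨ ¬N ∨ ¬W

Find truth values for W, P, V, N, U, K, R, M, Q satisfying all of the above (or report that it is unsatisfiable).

Case V = True:
  (Q ∨ ¬V) forces Q = True.
  (¬Q ∨ ¬R ∨ ¬V) forces R = False.
  Clause (R ∨ ¬V) is falsified — contradiction.
Case V = False:
  (¬P ∨ V) forces P = False.
  (P ∨ ¬W) forces W = False.
  (K ∨ V) forces K = True.
  (¬K ∨ N ∨ W) forces N = True.
  Clause (¬K ∨ ¬N ∨ W) is falsified — contradiction.
Both cases fail, so the formula is unsatisfiable.

The formula is unsatisfiable.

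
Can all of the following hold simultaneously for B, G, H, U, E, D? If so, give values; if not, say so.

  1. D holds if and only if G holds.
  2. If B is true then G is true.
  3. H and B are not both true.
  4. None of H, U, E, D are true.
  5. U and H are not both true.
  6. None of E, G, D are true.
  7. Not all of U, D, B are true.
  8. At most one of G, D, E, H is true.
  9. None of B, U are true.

B = False, G = False, H = False, U = False, E = False, D = False

  (1) D=F, G=F — same ✓
  (2) B=F ⇒ G: vacuous ✓
  (3) H=F, B=F — not both ✓
  (4) {H, U, E, D}: 0 true — none ✓
  (5) U=F, H=F — not both ✓
  (6) {E, G, D}: 0 true — none ✓
  (7) {U, D, B}: 0/3 true — not all ✓
  (8) {G, D, E, H}: 0 true — at most one ✓
  (9) {B, U}: 0 true — none ✓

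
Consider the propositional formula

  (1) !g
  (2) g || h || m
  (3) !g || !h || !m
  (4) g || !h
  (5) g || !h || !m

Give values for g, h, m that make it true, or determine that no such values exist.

g=F, h=F, m=T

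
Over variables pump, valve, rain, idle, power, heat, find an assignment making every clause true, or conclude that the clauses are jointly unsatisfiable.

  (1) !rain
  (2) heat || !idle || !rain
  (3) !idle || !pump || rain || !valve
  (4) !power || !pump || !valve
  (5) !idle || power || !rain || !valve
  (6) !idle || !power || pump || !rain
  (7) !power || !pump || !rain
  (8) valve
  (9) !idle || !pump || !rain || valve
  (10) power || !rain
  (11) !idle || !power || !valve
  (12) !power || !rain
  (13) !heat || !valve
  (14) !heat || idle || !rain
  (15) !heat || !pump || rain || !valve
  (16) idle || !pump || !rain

pump=F, valve=T, rain=F, idle=F, power=T, heat=F

Unit clause (!rain) forces rain = False.
Unit clause (valve) forces valve = True.
In (!heat || !valve) only !heat is left, so heat = False.
Set pump = False.
Set idle = False.
Set power = True.
All clauses satisfied.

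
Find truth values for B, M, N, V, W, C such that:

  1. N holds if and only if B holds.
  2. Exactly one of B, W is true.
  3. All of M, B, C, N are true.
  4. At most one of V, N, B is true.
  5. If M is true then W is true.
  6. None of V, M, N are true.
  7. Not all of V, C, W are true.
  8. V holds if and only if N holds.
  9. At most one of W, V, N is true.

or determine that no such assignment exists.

Case M = True:
  Constraint (6) is violated (M=T) — contradiction.
Case M = False:
  Constraint (3) is violated (M=F) — contradiction.
Both cases fail — unsatisfiable.

Unsatisfiable — no assignment works.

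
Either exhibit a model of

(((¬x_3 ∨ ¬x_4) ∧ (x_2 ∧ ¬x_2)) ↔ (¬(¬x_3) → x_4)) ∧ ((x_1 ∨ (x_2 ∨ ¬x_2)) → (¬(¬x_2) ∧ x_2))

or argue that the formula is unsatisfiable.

x_1 = False; x_2 = True; x_3 = True; x_4 = False

  ((¬x_3 ∨ ¬x_4) ∧ (x_2 ∧ ¬x_2)) ↔ (¬(¬x_3) → x_4) = True
    (¬x_3 ∨ ¬x_4) ∧ (x_2 ∧ ¬x_2) = False
      ¬x_3 ∨ ¬x_4 = True
        ¬x_3 = False
        ¬x_4 = True
      x_2 ∧ ¬x_2 = False
        ¬x_2 = False
    ¬(¬x_3) → x_4 = False
      ¬(¬x_3) = True
        ¬x_3 = False
  (x_1 ∨ (x_2 ∨ ¬x_2)) → (¬(¬x_2) ∧ x_2) = True
    x_1 ∨ (x_2 ∨ ¬x_2) = True
      x_2 ∨ ¬x_2 = True
        ¬x_2 = False
    ¬(¬x_2) ∧ x_2 = True
      ¬(¬x_2) = True
        ¬x_2 = False
Both conjuncts True, so the formula holds.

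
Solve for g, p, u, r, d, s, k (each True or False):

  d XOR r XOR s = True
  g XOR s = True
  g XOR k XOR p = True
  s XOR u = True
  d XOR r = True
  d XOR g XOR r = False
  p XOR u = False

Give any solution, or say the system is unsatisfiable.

g: True, p: True, u: True, r: True, d: False, s: False, k: True

d XOR r XOR s = F XOR T XOR F = True ✓
g XOR s = T XOR F = True ✓
g XOR k XOR p = T XOR T XOR T = True ✓
s XOR u = F XOR T = True ✓
d XOR r = F XOR T = True ✓
d XOR g XOR r = F XOR T XOR T = False ✓
p XOR u = T XOR T = False ✓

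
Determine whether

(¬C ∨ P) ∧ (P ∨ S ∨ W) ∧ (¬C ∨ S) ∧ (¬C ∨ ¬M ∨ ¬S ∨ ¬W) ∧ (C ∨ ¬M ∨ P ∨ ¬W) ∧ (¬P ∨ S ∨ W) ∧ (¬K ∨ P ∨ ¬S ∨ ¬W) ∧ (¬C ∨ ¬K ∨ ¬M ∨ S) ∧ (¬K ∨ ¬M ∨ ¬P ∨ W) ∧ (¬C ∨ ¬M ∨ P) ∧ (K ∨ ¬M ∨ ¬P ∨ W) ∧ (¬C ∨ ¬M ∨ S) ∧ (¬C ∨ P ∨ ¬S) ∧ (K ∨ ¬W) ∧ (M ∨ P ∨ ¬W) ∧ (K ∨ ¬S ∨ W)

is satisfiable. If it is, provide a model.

Set C = False.
Set M = True.
Set W = True.
  then (C ∨ ¬M ∨ P ∨ ¬W) forces P = True.
  then (K ∨ ¬W) forces K = True.
Set S = False.
All clauses satisfied.

C = False, M = True, W = True, P = True, K = True, S = False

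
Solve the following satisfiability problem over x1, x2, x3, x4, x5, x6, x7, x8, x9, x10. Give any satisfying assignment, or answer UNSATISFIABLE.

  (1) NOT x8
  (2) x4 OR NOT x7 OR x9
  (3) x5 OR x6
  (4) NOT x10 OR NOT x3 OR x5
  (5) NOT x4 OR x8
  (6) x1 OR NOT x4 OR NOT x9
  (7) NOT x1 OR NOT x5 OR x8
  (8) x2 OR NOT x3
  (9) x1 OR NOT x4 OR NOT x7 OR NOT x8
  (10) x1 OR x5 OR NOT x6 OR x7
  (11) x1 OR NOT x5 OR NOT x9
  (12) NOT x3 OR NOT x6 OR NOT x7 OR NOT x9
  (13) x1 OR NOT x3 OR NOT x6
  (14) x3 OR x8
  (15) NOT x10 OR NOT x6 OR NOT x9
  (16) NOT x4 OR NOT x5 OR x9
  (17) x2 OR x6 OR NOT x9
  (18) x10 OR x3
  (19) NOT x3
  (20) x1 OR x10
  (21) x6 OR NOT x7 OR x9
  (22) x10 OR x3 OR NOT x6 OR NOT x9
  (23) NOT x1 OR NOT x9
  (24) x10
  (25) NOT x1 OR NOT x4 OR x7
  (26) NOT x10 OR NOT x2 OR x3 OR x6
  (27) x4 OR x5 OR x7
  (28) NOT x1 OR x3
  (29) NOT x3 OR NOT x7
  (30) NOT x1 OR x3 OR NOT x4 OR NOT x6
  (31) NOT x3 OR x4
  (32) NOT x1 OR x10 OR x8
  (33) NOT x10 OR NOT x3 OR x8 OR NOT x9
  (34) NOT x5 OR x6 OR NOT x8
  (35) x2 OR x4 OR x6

No satisfying assignment exists.

Case x3 = True:
  Clause (NOT x3) is falsified — contradiction.
Case x3 = False:
  (NOT x8) forces x8 = False.
  Clause (x3 OR x8) is falsified — contradiction.
Both cases fail, so the formula is unsatisfiable.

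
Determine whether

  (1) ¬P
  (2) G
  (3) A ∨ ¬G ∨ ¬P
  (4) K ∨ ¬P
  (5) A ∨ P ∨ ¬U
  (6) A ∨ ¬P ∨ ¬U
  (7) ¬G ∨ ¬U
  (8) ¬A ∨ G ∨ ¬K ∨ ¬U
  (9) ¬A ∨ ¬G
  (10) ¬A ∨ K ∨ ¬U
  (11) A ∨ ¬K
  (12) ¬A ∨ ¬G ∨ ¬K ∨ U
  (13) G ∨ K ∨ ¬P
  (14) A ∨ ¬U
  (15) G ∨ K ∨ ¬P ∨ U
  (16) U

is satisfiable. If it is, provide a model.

Unsatisfiable — no assignment works.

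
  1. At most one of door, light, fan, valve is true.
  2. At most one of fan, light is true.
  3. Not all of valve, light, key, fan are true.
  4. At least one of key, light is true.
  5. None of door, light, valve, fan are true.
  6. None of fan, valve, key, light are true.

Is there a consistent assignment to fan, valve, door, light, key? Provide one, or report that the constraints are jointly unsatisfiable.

Unsatisfiable — no assignment works.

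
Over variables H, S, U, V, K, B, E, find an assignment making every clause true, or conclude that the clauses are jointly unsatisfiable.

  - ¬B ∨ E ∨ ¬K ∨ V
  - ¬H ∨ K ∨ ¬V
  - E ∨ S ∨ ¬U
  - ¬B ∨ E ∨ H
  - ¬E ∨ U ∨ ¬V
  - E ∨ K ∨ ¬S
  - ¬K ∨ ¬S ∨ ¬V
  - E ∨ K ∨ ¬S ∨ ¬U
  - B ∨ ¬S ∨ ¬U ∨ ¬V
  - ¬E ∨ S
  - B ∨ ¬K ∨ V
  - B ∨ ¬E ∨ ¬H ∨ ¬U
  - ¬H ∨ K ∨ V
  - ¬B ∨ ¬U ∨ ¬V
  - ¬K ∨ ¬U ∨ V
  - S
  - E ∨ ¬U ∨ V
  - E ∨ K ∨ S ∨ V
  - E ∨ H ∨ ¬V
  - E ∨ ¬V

H = True; S = True; U = False; V = False; K = True; B = True; E = True

Unit clause (S) forces S = True.
Set H = True.
Set U = False.
Try V = True:
  (¬H ∨ K ∨ ¬V) forces K = True.
  clause (¬K ∨ ¬S ∨ ¬V) is falsified — backtrack.
So V = False.
  then (¬H ∨ K ∨ V) forces K = True.
  then (B ∨ ¬K ∨ V) forces B = True.
  then (¬B ∨ E ∨ ¬K ∨ V) forces E = True.
All clauses satisfied.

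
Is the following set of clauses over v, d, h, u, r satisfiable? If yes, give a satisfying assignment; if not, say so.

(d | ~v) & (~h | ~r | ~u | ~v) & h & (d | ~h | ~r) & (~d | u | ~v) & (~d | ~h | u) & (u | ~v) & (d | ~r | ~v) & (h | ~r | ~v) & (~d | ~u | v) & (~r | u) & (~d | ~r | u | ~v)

v = False, d = False, h = True, u = True, r = False

Unit clause (h) forces h = True.
Set v = False.
Try d = True:
  (~d | ~h | u) forces u = True.
  clause (~d | ~u | v) is falsified — backtrack.
So d = False.
  then (d | ~h | ~r) forces r = False.
Set u = True.
All clauses satisfied.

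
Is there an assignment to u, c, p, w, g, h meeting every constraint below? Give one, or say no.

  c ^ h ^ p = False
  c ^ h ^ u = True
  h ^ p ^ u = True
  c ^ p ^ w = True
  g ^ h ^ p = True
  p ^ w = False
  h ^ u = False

u=F; c=T; p=T; w=T; g=F; h=F

c ^ h ^ p = T ^ F ^ T = False ✓
c ^ h ^ u = T ^ F ^ F = True ✓
h ^ p ^ u = F ^ T ^ F = True ✓
c ^ p ^ w = T ^ T ^ T = True ✓
g ^ h ^ p = F ^ F ^ T = True ✓
p ^ w = T ^ T = False ✓
h ^ u = F ^ F = False ✓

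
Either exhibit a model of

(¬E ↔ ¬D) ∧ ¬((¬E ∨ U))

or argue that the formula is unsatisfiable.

U = False; E = True; D = True

  ¬E ↔ ¬D = True
    ¬E = False
    ¬D = False
  ¬((¬E ∨ U)) = True
    ¬E ∨ U = False
      ¬E = False
Both conjuncts True, so the formula holds.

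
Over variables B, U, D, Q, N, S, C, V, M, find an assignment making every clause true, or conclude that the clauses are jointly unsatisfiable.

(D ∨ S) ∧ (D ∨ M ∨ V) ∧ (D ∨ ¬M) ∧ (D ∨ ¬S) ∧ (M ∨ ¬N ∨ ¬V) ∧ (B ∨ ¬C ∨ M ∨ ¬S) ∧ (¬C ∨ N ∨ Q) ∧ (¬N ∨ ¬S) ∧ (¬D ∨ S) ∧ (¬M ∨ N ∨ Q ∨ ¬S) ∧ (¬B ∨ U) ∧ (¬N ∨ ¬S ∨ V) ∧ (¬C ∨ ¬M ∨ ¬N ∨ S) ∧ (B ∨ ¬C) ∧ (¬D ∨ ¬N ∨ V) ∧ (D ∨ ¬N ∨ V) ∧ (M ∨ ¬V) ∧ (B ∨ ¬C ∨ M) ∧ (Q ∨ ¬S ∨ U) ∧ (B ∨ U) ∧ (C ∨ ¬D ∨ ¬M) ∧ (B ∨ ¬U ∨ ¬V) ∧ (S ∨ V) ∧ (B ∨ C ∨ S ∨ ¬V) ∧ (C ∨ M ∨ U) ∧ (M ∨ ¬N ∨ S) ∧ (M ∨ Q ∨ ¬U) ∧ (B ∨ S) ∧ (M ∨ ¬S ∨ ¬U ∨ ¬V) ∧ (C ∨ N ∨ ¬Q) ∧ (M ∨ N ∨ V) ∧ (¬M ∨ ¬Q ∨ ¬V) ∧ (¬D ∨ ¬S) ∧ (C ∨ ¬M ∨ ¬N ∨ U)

Unsatisfiable — no assignment works.

Case D = True:
  (¬D ∨ S) forces S = True.
  Clause (¬D ∨ ¬S) is falsified — contradiction.
Case D = False:
  (D ∨ S) forces S = True.
  Clause (D ∨ ¬S) is falsified — contradiction.
Both cases fail, so the formula is unsatisfiable.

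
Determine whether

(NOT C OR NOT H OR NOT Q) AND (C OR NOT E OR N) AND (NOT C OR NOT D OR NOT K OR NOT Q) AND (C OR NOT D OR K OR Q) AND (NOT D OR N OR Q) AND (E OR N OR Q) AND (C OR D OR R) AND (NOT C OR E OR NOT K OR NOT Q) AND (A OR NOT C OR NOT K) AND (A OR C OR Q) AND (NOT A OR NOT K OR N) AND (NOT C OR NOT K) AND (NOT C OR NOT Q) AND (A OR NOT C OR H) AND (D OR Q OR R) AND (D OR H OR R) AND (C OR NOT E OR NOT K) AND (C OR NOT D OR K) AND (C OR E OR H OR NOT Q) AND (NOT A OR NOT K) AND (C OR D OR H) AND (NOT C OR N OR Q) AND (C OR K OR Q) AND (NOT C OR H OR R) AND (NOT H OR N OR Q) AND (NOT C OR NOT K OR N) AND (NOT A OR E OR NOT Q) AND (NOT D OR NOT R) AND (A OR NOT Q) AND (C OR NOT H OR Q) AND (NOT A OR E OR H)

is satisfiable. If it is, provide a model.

Set C = True.
  then (NOT C OR NOT K) forces K = False.
  then (NOT C OR NOT Q) forces Q = False.
  then (NOT C OR N OR Q) forces N = True.
Set R = False.
  then (D OR Q OR R) forces D = True.
  then (NOT C OR H OR R) forces H = True.
Set A = False.
Set E = False.
All clauses satisfied.

C = True; R = False; A = False; K = False; E = False; D = True; H = True; Q = False; N = True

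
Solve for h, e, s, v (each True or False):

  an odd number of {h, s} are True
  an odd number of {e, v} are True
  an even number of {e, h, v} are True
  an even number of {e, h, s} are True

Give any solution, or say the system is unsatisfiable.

h = True, e = True, s = False, v = False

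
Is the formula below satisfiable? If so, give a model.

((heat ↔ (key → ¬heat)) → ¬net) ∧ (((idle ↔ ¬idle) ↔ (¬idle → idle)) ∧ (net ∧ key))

key = True; idle = False; heat = False; net = True

  (heat ↔ (key → ¬heat)) → ¬net = True
    heat ↔ (key → ¬heat) = False
      key → ¬heat = True
        ¬heat = True
    ¬net = False
  ((idle ↔ ¬idle) ↔ (¬idle → idle)) ∧ (net ∧ key) = True
    (idle ↔ ¬idle) ↔ (¬idle → idle) = True
      idle ↔ ¬idle = False
        ¬idle = True
      ¬idle → idle = False
        ¬idle = True
    net ∧ key = True
Both conjuncts True, so the formula holds.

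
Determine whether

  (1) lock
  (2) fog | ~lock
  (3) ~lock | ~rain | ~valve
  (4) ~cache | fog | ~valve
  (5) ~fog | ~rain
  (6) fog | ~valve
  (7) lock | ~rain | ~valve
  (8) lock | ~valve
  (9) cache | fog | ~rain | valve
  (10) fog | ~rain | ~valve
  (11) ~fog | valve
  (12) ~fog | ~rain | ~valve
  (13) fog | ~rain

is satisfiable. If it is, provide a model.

Unit clause (lock) forces lock = True.
In (fog | ~lock) only fog is left, so fog = True.
In (~fog | ~rain) only ~rain is left, so rain = False.
In (~fog | valve) only valve is left, so valve = True.
Set cache = False.
All clauses satisfied.

valve=T; cache=F; fog=T; lock=T; rain=F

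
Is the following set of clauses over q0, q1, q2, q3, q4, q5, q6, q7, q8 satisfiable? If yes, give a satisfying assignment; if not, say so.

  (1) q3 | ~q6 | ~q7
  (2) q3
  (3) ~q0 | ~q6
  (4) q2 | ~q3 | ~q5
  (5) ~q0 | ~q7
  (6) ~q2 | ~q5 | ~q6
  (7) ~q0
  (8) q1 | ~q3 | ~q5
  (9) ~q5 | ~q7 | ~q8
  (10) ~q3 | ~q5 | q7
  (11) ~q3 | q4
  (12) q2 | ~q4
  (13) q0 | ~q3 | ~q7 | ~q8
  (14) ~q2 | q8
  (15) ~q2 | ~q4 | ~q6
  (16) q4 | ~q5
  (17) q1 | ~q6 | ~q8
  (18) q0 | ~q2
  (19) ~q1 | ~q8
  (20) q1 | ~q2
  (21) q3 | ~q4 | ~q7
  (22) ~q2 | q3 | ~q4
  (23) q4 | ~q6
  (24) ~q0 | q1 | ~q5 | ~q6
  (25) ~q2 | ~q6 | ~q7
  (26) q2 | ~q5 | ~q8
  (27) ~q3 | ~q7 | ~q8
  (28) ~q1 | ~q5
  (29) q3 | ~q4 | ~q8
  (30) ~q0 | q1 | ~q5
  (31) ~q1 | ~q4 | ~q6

Unsatisfiable — no assignment works.

Case q0 = True:
  Clause (~q0) is falsified — contradiction.
Case q0 = False:
  (q3) forces q3 = True.
  (~q3 | q4) forces q4 = True.
  (q2 | ~q4) forces q2 = True.
  Clause (q0 | ~q2) is falsified — contradiction.
Both cases fail, so the formula is unsatisfiable.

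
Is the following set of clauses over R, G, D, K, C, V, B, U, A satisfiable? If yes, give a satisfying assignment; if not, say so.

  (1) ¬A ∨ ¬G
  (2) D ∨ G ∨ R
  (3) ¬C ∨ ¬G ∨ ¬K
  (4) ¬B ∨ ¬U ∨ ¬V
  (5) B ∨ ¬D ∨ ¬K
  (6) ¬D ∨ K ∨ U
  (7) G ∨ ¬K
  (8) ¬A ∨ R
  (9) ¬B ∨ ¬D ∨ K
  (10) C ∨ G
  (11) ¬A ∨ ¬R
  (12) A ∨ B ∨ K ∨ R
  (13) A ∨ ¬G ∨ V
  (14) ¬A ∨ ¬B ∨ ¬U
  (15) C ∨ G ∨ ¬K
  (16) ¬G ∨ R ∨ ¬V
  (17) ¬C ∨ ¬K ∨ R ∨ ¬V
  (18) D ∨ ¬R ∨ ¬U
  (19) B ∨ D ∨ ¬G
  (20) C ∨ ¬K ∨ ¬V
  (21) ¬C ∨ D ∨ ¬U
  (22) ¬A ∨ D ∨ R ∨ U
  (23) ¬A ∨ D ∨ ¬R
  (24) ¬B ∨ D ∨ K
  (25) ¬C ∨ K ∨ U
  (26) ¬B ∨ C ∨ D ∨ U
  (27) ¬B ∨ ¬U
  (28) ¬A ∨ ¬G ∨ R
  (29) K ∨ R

R=T, G=F, D=T, K=F, C=T, V=T, B=F, U=T, A=F

Set R = True.
  then (¬A ∨ ¬R) forces A = False.
Set G = False.
  then (G ∨ ¬K) forces K = False.
  then (C ∨ G) forces C = True.
  then (¬C ∨ K ∨ U) forces U = True.
  then (¬B ∨ ¬U) forces B = False.
  then (D ∨ ¬R ∨ ¬U) forces D = True.
Set V = True.
All clauses satisfied.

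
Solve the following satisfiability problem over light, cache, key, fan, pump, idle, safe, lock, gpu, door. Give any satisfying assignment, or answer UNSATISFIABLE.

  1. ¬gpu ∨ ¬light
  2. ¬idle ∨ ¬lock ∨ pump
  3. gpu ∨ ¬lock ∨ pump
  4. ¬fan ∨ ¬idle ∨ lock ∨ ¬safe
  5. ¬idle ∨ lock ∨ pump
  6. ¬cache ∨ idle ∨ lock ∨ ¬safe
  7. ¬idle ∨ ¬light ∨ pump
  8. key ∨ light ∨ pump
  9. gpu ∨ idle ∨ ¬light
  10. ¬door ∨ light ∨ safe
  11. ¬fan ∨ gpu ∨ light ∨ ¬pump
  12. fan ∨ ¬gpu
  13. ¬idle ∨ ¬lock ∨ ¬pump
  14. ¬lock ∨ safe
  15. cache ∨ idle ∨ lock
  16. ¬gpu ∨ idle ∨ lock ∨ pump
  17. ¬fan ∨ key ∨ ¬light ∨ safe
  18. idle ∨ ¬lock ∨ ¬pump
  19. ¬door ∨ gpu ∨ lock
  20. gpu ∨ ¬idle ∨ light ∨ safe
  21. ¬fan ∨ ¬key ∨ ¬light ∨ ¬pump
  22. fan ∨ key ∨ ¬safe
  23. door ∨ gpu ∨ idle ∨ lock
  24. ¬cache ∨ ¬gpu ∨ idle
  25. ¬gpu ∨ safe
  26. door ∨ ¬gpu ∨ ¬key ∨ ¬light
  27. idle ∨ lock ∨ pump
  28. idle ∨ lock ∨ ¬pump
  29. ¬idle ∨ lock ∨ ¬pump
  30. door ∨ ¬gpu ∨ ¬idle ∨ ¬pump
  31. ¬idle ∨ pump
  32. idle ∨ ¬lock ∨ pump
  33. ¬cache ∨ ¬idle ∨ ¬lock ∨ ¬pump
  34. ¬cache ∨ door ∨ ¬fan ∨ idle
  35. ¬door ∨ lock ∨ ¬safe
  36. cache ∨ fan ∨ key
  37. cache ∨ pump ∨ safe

UNSATISFIABLE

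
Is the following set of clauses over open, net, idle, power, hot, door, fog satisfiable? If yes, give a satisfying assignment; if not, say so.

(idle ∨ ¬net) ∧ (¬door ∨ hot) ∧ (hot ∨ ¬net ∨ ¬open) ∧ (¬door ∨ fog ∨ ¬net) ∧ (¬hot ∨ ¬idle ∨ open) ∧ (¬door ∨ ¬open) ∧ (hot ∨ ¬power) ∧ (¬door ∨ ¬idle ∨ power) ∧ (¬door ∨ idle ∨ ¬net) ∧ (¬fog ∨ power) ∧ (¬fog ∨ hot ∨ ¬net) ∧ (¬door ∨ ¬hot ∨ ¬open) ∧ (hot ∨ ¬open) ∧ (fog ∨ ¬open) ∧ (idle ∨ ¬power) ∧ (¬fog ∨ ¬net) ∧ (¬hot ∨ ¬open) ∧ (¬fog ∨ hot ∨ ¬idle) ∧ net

Unit clause (net) forces net = True.
In (idle ∨ ¬net) only idle is left, so idle = True.
In (¬fog ∨ ¬net) only ¬fog is left, so fog = False.
In (¬door ∨ fog ∨ ¬net) only ¬door is left, so door = False.
In (fog ∨ ¬open) only ¬open is left, so open = False.
In (¬hot ∨ ¬idle ∨ open) only ¬hot is left, so hot = False.
In (hot ∨ ¬power) only ¬power is left, so power = False.
All clauses satisfied.

open: False, net: True, idle: True, power: False, hot: False, door: False, fog: False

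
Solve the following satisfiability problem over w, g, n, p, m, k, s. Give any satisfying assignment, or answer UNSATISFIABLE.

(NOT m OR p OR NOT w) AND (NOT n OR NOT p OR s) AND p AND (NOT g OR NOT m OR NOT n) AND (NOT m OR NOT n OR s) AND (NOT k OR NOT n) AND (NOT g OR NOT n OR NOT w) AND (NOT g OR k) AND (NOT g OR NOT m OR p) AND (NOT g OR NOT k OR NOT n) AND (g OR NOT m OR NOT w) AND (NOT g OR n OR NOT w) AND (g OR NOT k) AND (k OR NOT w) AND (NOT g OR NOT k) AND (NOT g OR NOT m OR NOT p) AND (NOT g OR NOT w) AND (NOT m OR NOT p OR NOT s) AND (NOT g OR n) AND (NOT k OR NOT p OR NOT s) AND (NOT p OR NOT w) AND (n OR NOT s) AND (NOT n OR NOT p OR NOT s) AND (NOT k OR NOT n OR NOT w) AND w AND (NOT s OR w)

The formula is unsatisfiable.

Case w = True:
  (p) forces p = True.
  Clause (NOT p OR NOT w) is falsified — contradiction.
Case w = False:
  Clause (w) is falsified — contradiction.
Both cases fail, so the formula is unsatisfiable.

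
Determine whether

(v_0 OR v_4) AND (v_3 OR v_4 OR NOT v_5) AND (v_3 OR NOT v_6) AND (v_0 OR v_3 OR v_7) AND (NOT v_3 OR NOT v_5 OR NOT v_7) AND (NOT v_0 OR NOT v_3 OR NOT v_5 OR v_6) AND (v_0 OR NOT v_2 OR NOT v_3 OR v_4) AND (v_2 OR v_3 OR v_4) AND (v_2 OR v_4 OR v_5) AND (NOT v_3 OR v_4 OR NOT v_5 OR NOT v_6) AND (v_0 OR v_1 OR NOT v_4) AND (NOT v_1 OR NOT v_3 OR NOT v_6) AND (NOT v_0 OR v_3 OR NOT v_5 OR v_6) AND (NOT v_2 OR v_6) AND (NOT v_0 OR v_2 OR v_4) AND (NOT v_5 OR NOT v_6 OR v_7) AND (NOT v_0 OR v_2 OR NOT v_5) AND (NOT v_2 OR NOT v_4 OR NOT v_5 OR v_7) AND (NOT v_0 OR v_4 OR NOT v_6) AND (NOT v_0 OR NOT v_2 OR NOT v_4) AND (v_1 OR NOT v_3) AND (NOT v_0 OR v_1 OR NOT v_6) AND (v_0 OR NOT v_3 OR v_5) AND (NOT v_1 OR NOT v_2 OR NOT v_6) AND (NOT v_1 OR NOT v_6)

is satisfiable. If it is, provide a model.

v_0 = True, v_1 = True, v_2 = False, v_3 = True, v_4 = True, v_5 = False, v_6 = False, v_7 = False

Set v_0 = True.
Set v_1 = True.
  then (NOT v_1 OR NOT v_6) forces v_6 = False.
  then (NOT v_2 OR v_6) forces v_2 = False.
  then (NOT v_0 OR v_2 OR v_4) forces v_4 = True.
  then (NOT v_0 OR v_2 OR NOT v_5) forces v_5 = False.
Set v_3 = True.
Set v_7 = False.
All clauses satisfied.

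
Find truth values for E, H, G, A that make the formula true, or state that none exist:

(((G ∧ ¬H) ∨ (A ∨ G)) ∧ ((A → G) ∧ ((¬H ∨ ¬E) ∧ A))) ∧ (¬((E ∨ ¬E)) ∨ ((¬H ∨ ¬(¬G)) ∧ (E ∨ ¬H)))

E=T; H=F; G=T; A=T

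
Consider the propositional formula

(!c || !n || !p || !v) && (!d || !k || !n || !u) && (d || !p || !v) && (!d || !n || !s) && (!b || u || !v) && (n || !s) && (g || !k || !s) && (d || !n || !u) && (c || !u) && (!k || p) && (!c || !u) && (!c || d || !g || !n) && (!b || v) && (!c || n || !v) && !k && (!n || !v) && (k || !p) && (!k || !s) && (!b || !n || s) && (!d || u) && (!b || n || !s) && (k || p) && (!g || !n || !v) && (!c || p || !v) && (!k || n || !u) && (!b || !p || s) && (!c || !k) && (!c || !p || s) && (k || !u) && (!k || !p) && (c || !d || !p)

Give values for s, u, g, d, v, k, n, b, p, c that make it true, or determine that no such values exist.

Case k = True:
  Clause (!k) is falsified — contradiction.
Case k = False:
  (k || !p) forces p = False.
  Clause (k || p) is falsified — contradiction.
Both cases fail, so the formula is unsatisfiable.

No satisfying assignment exists.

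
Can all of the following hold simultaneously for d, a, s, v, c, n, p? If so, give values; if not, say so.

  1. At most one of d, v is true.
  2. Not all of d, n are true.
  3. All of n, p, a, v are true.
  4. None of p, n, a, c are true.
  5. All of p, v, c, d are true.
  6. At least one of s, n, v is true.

Case a = True:
  Constraint (4) is violated (a=T) — contradiction.
Case a = False:
  Constraint (3) is violated (a=F) — contradiction.
Both cases fail — unsatisfiable.

Unsatisfiable — no assignment works.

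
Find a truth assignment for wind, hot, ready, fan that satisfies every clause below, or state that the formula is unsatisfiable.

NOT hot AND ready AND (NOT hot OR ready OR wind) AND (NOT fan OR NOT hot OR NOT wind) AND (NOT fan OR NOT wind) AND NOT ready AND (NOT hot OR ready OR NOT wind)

UNSATISFIABLE

Case ready = True:
  Clause (NOT ready) is falsified — contradiction.
Case ready = False:
  Clause (ready) is falsified — contradiction.
Both cases fail, so the formula is unsatisfiable.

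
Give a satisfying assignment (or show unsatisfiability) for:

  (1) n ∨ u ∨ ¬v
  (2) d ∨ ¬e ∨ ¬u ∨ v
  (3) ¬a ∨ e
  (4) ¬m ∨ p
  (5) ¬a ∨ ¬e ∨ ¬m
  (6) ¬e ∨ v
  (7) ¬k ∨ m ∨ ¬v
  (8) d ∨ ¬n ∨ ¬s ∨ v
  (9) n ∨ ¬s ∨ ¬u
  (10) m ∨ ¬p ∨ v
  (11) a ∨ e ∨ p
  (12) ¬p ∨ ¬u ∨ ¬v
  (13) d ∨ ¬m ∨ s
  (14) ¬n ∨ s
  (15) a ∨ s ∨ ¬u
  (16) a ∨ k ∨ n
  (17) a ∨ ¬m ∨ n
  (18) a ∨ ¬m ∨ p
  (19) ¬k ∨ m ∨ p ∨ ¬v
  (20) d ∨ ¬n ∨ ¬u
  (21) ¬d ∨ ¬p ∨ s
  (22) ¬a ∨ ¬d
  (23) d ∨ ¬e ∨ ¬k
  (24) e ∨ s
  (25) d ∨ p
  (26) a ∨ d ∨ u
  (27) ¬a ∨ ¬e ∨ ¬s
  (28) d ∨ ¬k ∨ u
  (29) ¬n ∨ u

Set a = False.
Set e = True.
  then (¬e ∨ v) forces v = True.
Try d = False:
  (d ∨ ¬e ∨ ¬k) forces k = False.
  (a ∨ k ∨ n) forces n = True.
  (¬n ∨ s) forces s = True.
  (d ∨ ¬n ∨ ¬u) forces u = False.
  clause (a ∨ d ∨ u) is falsified — backtrack.
So d = True.
Try s = False:
  (¬n ∨ s) forces n = False.
  (n ∨ u ∨ ¬v) forces u = True.
  clause (a ∨ s ∨ ¬u) is falsified — backtrack.
So s = True.
Set u = True.
  then (n ∨ ¬s ∨ ¬u) forces n = True.
  then (¬p ∨ ¬u ∨ ¬v) forces p = False.
  then (a ∨ ¬m ∨ p) forces m = False.
  then (¬k ∨ m ∨ p ∨ ¬v) forces k = False.
All clauses satisfied.

a: False, e: True, d: True, s: True, u: True, p: False, m: False, k: False, n: True, v: True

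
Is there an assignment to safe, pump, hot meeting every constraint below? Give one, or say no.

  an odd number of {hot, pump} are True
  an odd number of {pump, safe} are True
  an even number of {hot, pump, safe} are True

safe = True, pump = False, hot = True

{hot, pump}: 1 true → odd ✓
{pump, safe}: 1 true → odd ✓
{hot, pump, safe}: 2 true → even ✓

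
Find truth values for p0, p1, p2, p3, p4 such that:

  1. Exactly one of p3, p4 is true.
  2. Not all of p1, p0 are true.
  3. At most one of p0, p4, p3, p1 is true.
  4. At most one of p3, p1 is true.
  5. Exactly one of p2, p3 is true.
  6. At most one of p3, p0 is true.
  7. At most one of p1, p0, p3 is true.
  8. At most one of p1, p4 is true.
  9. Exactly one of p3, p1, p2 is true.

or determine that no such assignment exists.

p0: False; p1: False; p2: True; p3: False; p4: True

  (1) {p3, p4}: 1 true — exactly one ✓
  (2) {p1, p0}: 0/2 true — not all ✓
  (3) {p0, p4, p3, p1}: 1 true — at most one ✓
  (4) {p3, p1}: 0 true — at most one ✓
  (5) {p2, p3}: 1 true — exactly one ✓
  (6) {p3, p0}: 0 true — at most one ✓
  (7) {p1, p0, p3}: 0 true — at most one ✓
  (8) {p1, p4}: 1 true — at most one ✓
  (9) {p3, p1, p2}: 1 true — exactly one ✓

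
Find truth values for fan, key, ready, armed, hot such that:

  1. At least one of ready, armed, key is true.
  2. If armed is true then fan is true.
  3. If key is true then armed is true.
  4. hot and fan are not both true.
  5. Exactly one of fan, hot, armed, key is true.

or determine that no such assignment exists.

fan = True, key = False, ready = True, armed = False, hot = False

  (1) {ready, armed, key}: 1 true — at least one ✓
  (2) armed=F ⇒ fan: vacuous ✓
  (3) key=F ⇒ armed: vacuous ✓
  (4) hot=F, fan=T — not both ✓
  (5) {fan, hot, armed, key}: 1 true — exactly one ✓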